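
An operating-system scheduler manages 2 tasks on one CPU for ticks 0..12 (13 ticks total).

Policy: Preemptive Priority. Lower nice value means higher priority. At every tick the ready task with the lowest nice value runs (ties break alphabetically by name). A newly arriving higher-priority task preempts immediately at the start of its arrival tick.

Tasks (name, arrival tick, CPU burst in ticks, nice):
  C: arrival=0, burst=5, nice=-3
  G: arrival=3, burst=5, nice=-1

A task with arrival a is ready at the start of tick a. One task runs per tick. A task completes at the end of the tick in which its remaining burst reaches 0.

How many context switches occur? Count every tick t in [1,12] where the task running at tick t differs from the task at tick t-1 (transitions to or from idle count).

context switches = 2

t=0: ready={C} → run C
t=1: ready={C} → run C
t=2: ready={C} → run C
t=3: ready={C,G} → run C
t=4: ready={C,G} → run C
t=5: ready={G} → run G
t=6: ready={G} → run G
t=7: ready={G} → run G
t=8: ready={G} → run G
t=9: ready={G} → run G
t=10: (idle)
t=11: (idle)
t=12: (idle)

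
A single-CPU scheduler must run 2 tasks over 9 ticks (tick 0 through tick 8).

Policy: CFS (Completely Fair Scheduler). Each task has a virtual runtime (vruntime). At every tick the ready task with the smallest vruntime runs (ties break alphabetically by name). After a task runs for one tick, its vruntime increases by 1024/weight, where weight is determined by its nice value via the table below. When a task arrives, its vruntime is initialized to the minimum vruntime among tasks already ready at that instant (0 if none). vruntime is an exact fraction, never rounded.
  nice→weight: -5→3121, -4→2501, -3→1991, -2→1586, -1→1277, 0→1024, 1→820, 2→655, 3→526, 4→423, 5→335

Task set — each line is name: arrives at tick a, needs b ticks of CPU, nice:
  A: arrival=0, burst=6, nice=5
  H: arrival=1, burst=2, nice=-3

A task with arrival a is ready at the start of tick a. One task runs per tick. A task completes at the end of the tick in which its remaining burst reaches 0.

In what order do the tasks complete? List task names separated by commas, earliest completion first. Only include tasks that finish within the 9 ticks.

completion order = H, A

t=0: vr[A=0] → run A
t=1: vr[A=1024/335 H=1024/335] → run A
t=2: vr[A=2048/335 H=1024/335] → run H
t=3: vr[A=2048/335 H=2381824/666985] → run H
t=4: vr[A=2048/335] → run A
t=5: vr[A=3072/335] → run A
t=6: vr[A=4096/335] → run A
t=7: vr[A=1024/67] → run A
t=8: (idle)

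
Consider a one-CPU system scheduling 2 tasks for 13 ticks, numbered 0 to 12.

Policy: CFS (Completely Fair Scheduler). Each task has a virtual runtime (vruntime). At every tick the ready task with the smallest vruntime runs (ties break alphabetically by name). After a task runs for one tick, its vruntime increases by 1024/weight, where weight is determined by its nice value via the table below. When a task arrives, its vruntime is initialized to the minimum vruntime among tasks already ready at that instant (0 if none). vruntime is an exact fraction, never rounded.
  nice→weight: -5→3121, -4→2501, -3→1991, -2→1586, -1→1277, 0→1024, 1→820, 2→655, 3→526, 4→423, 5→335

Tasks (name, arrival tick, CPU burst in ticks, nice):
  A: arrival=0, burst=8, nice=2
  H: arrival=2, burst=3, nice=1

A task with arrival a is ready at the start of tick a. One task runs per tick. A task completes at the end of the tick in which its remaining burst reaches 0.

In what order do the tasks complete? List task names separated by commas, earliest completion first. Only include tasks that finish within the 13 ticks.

completion order = H, A

t=0: vr[A=0] → run A
t=1: vr[A=1024/655] → run A
t=2: vr[A=2048/655 H=2048/655] → run A
t=3: vr[A=3072/655 H=2048/655] → run H
t=4: vr[A=3072/655 H=117504/26855] → run H
t=5: vr[A=3072/655 H=30208/5371] → run A
t=6: vr[A=4096/655 H=30208/5371] → run H
t=7: vr[A=4096/655] → run A
t=8: vr[A=1024/131] → run A
t=9: vr[A=6144/655] → run A
t=10: vr[A=7168/655] → run A
t=11: (idle)
t=12: (idle)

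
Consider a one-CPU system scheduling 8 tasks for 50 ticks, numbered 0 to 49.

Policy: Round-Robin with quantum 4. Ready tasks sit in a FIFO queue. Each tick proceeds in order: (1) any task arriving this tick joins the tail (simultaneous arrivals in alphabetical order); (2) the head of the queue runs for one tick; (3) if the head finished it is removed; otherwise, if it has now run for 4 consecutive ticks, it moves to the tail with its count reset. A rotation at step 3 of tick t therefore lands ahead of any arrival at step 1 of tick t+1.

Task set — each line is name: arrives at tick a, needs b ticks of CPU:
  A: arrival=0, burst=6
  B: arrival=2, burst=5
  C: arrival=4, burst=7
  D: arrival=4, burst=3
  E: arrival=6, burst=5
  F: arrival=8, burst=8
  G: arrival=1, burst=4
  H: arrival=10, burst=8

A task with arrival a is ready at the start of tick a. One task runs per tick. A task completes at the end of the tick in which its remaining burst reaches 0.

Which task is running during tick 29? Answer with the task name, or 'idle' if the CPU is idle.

t=0: queue=[A] q_used=0 → run A
t=1: queue=[A,G] q_used=1 → run A
t=2: queue=[A,G,B] q_used=2 → run A
t=3: queue=[A,G,B] q_used=3 → run A
t=4: queue=[G,B,A,C,D] q_used=0 → run G
t=5: queue=[G,B,A,C,D] q_used=1 → run G
t=6: queue=[G,B,A,C,D,E] q_used=2 → run G
t=7: queue=[G,B,A,C,D,E] q_used=3 → run G
t=8: queue=[B,A,C,D,E,F] q_used=0 → run B
t=9: queue=[B,A,C,D,E,F] q_used=1 → run B
t=10: queue=[B,A,C,D,E,F,H] q_used=2 → run B
t=11: queue=[B,A,C,D,E,F,H] q_used=3 → run B
t=12: queue=[A,C,D,E,F,H,B] q_used=0 → run A
t=13: queue=[A,C,D,E,F,H,B] q_used=1 → run A
t=14: queue=[C,D,E,F,H,B] q_used=0 → run C
t=15: queue=[C,D,E,F,H,B] q_used=1 → run C
t=16: queue=[C,D,E,F,H,B] q_used=2 → run C
t=17: queue=[C,D,E,F,H,B] q_used=3 → run C
t=18: queue=[D,E,F,H,B,C] q_used=0 → run D
t=19: queue=[D,E,F,H,B,C] q_used=1 → run D
t=20: queue=[D,E,F,H,B,C] q_used=2 → run D
t=21: queue=[E,F,H,B,C] q_used=0 → run E
t=22: queue=[E,F,H,B,C] q_used=1 → run E
t=23: queue=[E,F,H,B,C] q_used=2 → run E
t=24: queue=[E,F,H,B,C] q_used=3 → run E
t=25: queue=[F,H,B,C,E] q_used=0 → run F
t=26: queue=[F,H,B,C,E] q_used=1 → run F
t=27: queue=[F,H,B,C,E] q_used=2 → run F
t=28: queue=[F,H,B,C,E] q_used=3 → run F
t=29: queue=[H,B,C,E,F] q_used=0 → run H
t=30: queue=[H,B,C,E,F] q_used=1 → run H
t=31: queue=[H,B,C,E,F] q_used=2 → run H
t=32: queue=[H,B,C,E,F] q_used=3 → run H
t=33: queue=[B,C,E,F,H] q_used=0 → run B
t=34: queue=[C,E,F,H] q_used=0 → run C
t=35: queue=[C,E,F,H] q_used=1 → run C
t=36: queue=[C,E,F,H] q_used=2 → run C
t=37: queue=[E,F,H] q_used=0 → run E
t=38: queue=[F,H] q_used=0 → run F
t=39: queue=[F,H] q_used=1 → run F
t=40: queue=[F,H] q_used=2 → run F
t=41: queue=[F,H] q_used=3 → run F
t=42: queue=[H] q_used=0 → run H
t=43: queue=[H] q_used=1 → run H
t=44: queue=[H] q_used=2 → run H
t=45: queue=[H] q_used=3 → run H
t=46: (idle)
t=47: (idle)
t=48: (idle)
t=49: (idle)

running at tick 29 = H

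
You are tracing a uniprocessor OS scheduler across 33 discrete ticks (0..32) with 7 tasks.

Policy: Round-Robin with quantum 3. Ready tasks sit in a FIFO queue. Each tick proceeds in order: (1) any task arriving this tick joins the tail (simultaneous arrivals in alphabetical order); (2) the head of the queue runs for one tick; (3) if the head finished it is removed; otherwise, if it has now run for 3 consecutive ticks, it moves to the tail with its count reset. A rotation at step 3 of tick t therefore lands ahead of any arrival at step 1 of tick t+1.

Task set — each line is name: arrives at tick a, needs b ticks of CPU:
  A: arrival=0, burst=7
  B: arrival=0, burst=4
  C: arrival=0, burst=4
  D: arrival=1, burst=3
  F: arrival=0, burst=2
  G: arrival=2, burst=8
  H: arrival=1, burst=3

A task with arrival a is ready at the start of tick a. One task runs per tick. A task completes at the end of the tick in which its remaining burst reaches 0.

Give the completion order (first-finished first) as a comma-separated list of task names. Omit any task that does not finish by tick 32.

completion order = F, D, H, B, C, A, G

t=0: queue=[A,B,C,F] q_used=0 → run A
t=1: queue=[A,B,C,F,D,H] q_used=1 → run A
t=2: queue=[A,B,C,F,D,H,G] q_used=2 → run A
t=3: queue=[B,C,F,D,H,G,A] q_used=0 → run B
t=4: queue=[B,C,F,D,H,G,A] q_used=1 → run B
t=5: queue=[B,C,F,D,H,G,A] q_used=2 → run B
t=6: queue=[C,F,D,H,G,A,B] q_used=0 → run C
t=7: queue=[C,F,D,H,G,A,B] q_used=1 → run C
t=8: queue=[C,F,D,H,G,A,B] q_used=2 → run C
t=9: queue=[F,D,H,G,A,B,C] q_used=0 → run F
t=10: queue=[F,D,H,G,A,B,C] q_used=1 → run F
t=11: queue=[D,H,G,A,B,C] q_used=0 → run D
t=12: queue=[D,H,G,A,B,C] q_used=1 → run D
t=13: queue=[D,H,G,A,B,C] q_used=2 → run D
t=14: queue=[H,G,A,B,C] q_used=0 → run H
t=15: queue=[H,G,A,B,C] q_used=1 → run H
t=16: queue=[H,G,A,B,C] q_used=2 → run H
t=17: queue=[G,A,B,C] q_used=0 → run G
t=18: queue=[G,A,B,C] q_used=1 → run G
t=19: queue=[G,A,B,C] q_used=2 → run G
t=20: queue=[A,B,C,G] q_used=0 → run A
t=21: queue=[A,B,C,G] q_used=1 → run A
t=22: queue=[A,B,C,G] q_used=2 → run A
t=23: queue=[B,C,G,A] q_used=0 → run B
t=24: queue=[C,G,A] q_used=0 → run C
t=25: queue=[G,A] q_used=0 → run G
t=26: queue=[G,A] q_used=1 → run G
t=27: queue=[G,A] q_used=2 → run G
t=28: queue=[A,G] q_used=0 → run A
t=29: queue=[G] q_used=0 → run G
t=30: queue=[G] q_used=1 → run G
t=31: (idle)
t=32: (idle)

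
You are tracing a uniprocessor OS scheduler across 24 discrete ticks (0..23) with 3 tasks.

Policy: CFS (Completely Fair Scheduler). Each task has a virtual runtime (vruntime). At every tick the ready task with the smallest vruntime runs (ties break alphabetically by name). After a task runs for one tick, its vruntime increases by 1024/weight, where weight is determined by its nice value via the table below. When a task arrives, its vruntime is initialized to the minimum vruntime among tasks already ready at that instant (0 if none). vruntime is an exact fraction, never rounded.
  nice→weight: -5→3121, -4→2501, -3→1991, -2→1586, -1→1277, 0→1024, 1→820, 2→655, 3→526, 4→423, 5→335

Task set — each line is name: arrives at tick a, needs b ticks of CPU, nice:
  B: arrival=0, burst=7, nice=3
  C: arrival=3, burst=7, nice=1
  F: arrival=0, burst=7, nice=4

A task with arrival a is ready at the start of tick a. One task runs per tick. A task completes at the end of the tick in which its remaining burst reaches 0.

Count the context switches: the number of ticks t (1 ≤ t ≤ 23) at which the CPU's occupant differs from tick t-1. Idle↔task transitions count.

t=0: vr[B=0 F=0] → run B
t=1: vr[B=512/263 F=0] → run F
t=2: vr[B=512/263 F=1024/423] → run B
t=3: vr[B=1024/263 C=1024/423 F=1024/423] → run C
t=4: vr[B=1024/263 C=318208/86715 F=1024/423] → run F
t=5: vr[B=1024/263 C=318208/86715 F=2048/423] → run C
t=6: vr[B=1024/263 C=426496/86715 F=2048/423] → run B
t=7: vr[B=1536/263 C=426496/86715 F=2048/423] → run F
t=8: vr[B=1536/263 C=426496/86715 F=1024/141] → run C
t=9: vr[B=1536/263 C=534784/86715 F=1024/141] → run B
t=10: vr[B=2048/263 C=534784/86715 F=1024/141] → run C
t=11: vr[B=2048/263 C=643072/86715 F=1024/141] → run F
t=12: vr[B=2048/263 C=643072/86715 F=4096/423] → run C
t=13: vr[B=2048/263 C=150272/17343 F=4096/423] → run B
t=14: vr[B=2560/263 C=150272/17343 F=4096/423] → run C
t=15: vr[B=2560/263 C=859648/86715 F=4096/423] → run F
t=16: vr[B=2560/263 C=859648/86715 F=5120/423] → run B
t=17: vr[B=3072/263 C=859648/86715 F=5120/423] → run C
t=18: vr[B=3072/263 F=5120/423] → run B
t=19: vr[F=5120/423] → run F
t=20: vr[F=2048/141] → run F
t=21: (idle)
t=22: (idle)
t=23: (idle)

context switches = 20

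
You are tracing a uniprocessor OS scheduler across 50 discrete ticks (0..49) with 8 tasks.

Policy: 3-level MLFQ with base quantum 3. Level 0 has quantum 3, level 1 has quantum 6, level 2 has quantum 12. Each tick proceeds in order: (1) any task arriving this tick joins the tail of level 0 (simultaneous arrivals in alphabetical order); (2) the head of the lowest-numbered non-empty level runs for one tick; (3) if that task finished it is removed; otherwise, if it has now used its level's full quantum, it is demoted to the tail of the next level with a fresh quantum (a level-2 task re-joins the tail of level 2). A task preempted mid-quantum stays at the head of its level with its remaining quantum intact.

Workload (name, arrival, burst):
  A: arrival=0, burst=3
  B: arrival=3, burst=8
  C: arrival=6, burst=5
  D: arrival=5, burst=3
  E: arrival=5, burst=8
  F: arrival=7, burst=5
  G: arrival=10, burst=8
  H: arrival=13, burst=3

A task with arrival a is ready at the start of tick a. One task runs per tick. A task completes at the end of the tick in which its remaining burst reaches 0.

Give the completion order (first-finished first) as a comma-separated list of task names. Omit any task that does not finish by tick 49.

completion order = A, D, H, B, E, C, F, G

t=0: L0/L1/L2 = A/-/- → run A
t=1: L0/L1/L2 = A/-/- → run A
t=2: L0/L1/L2 = A/-/- → run A
t=3: L0/L1/L2 = B/-/- → run B
t=4: L0/L1/L2 = B/-/- → run B
t=5: L0/L1/L2 = BDE/-/- → run B
t=6: L0/L1/L2 = DEC/B/- → run D
t=7: L0/L1/L2 = DECF/B/- → run D
t=8: L0/L1/L2 = DECF/B/- → run D
t=9: L0/L1/L2 = ECF/B/- → run E
t=10: L0/L1/L2 = ECFG/B/- → run E
t=11: L0/L1/L2 = ECFG/B/- → run E
t=12: L0/L1/L2 = CFG/BE/- → run C
t=13: L0/L1/L2 = CFGH/BE/- → run C
t=14: L0/L1/L2 = CFGH/BE/- → run C
t=15: L0/L1/L2 = FGH/BEC/- → run F
t=16: L0/L1/L2 = FGH/BEC/- → run F
t=17: L0/L1/L2 = FGH/BEC/- → run F
t=18: L0/L1/L2 = GH/BECF/- → run G
t=19: L0/L1/L2 = GH/BECF/- → run G
t=20: L0/L1/L2 = GH/BECF/- → run G
t=21: L0/L1/L2 = H/BECFG/- → run H
t=22: L0/L1/L2 = H/BECFG/- → run H
t=23: L0/L1/L2 = H/BECFG/- → run H
t=24: L0/L1/L2 = -/BECFG/- → run B
t=25: L0/L1/L2 = -/BECFG/- → run B
t=26: L0/L1/L2 = -/BECFG/- → run B
t=27: L0/L1/L2 = -/BECFG/- → run B
t=28: L0/L1/L2 = -/BECFG/- → run B
t=29: L0/L1/L2 = -/ECFG/- → run E
t=30: L0/L1/L2 = -/ECFG/- → run E
t=31: L0/L1/L2 = -/ECFG/- → run E
t=32: L0/L1/L2 = -/ECFG/- → run E
t=33: L0/L1/L2 = -/ECFG/- → run E
t=34: L0/L1/L2 = -/CFG/- → run C
t=35: L0/L1/L2 = -/CFG/- → run C
t=36: L0/L1/L2 = -/FG/- → run F
t=37: L0/L1/L2 = -/FG/- → run F
t=38: L0/L1/L2 = -/G/- → run G
t=39: L0/L1/L2 = -/G/- → run G
t=40: L0/L1/L2 = -/G/- → run G
t=41: L0/L1/L2 = -/G/- → run G
t=42: L0/L1/L2 = -/G/- → run G
t=43: (idle)
t=44: (idle)
t=45: (idle)
t=46: (idle)
t=47: (idle)
t=48: (idle)
t=49: (idle)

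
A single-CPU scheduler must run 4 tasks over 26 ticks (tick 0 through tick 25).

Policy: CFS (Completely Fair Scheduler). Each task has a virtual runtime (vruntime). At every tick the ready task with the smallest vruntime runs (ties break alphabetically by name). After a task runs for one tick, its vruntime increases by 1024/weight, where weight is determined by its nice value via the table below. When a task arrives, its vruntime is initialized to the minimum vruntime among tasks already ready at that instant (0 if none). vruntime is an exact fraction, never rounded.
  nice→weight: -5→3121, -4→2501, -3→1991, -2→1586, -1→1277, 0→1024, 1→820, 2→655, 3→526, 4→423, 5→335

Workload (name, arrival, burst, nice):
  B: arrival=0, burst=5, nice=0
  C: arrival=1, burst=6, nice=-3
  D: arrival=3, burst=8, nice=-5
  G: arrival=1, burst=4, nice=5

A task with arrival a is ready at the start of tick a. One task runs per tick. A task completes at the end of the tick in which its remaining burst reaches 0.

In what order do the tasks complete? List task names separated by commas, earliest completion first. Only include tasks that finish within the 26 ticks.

completion order = D, C, B, G

t=0: vr[B=0] → run B
t=1: vr[B=1 C=1 G=1] → run B
t=2: vr[B=2 C=1 G=1] → run C
t=3: vr[B=2 C=3015/1991 D=1 G=1] → run D
t=4: vr[B=2 C=3015/1991 D=4145/3121 G=1] → run G
t=5: vr[B=2 C=3015/1991 D=4145/3121 G=1359/335] → run D
t=6: vr[B=2 C=3015/1991 D=5169/3121 G=1359/335] → run C
t=7: vr[B=2 C=4039/1991 D=5169/3121 G=1359/335] → run D
t=8: vr[B=2 C=4039/1991 D=6193/3121 G=1359/335] → run D
t=9: vr[B=2 C=4039/1991 D=7217/3121 G=1359/335] → run B
t=10: vr[B=3 C=4039/1991 D=7217/3121 G=1359/335] → run C
t=11: vr[B=3 C=5063/1991 D=7217/3121 G=1359/335] → run D
t=12: vr[B=3 C=5063/1991 D=8241/3121 G=1359/335] → run C
t=13: vr[B=3 C=6087/1991 D=8241/3121 G=1359/335] → run D
t=14: vr[B=3 C=6087/1991 D=9265/3121 G=1359/335] → run D
t=15: vr[B=3 C=6087/1991 D=10289/3121 G=1359/335] → run B
t=16: vr[B=4 C=6087/1991 D=10289/3121 G=1359/335] → run C
t=17: vr[B=4 C=7111/1991 D=10289/3121 G=1359/335] → run D
t=18: vr[B=4 C=7111/1991 G=1359/335] → run C
t=19: vr[B=4 G=1359/335] → run B
t=20: vr[G=1359/335] → run G
t=21: vr[G=2383/335] → run G
t=22: vr[G=3407/335] → run G
t=23: (idle)
t=24: (idle)
t=25: (idle)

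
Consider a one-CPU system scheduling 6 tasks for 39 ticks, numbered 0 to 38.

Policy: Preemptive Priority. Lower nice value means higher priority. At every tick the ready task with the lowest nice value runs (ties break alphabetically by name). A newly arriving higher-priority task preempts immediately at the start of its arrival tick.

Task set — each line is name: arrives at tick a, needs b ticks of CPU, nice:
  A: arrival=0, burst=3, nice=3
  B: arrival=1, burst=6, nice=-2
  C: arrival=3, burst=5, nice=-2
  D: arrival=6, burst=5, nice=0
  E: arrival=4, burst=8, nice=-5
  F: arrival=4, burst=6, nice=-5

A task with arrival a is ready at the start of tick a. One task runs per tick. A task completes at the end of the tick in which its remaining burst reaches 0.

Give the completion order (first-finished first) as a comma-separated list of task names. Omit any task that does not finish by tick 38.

t=0: ready={A} → run A
t=1: ready={A,B} → run B
t=2: ready={A,B} → run B
t=3: ready={A,B,C} → run B
t=4: ready={A,B,C,E,F} → run E
t=5: ready={A,B,C,E,F} → run E
t=6: ready={A,B,C,D,E,F} → run E
t=7: ready={A,B,C,D,E,F} → run E
t=8: ready={A,B,C,D,E,F} → run E
t=9: ready={A,B,C,D,E,F} → run E
t=10: ready={A,B,C,D,E,F} → run E
t=11: ready={A,B,C,D,E,F} → run E
t=12: ready={A,B,C,D,F} → run F
t=13: ready={A,B,C,D,F} → run F
t=14: ready={A,B,C,D,F} → run F
t=15: ready={A,B,C,D,F} → run F
t=16: ready={A,B,C,D,F} → run F
t=17: ready={A,B,C,D,F} → run F
t=18: ready={A,B,C,D} → run B
t=19: ready={A,B,C,D} → run B
t=20: ready={A,B,C,D} → run B
t=21: ready={A,C,D} → run C
t=22: ready={A,C,D} → run C
t=23: ready={A,C,D} → run C
t=24: ready={A,C,D} → run C
t=25: ready={A,C,D} → run C
t=26: ready={A,D} → run D
t=27: ready={A,D} → run D
t=28: ready={A,D} → run D
t=29: ready={A,D} → run D
t=30: ready={A,D} → run D
t=31: ready={A} → run A
t=32: ready={A} → run A
t=33: (idle)
t=34: (idle)
t=35: (idle)
t=36: (idle)
t=37: (idle)
t=38: (idle)

completion order = E, F, B, C, D, A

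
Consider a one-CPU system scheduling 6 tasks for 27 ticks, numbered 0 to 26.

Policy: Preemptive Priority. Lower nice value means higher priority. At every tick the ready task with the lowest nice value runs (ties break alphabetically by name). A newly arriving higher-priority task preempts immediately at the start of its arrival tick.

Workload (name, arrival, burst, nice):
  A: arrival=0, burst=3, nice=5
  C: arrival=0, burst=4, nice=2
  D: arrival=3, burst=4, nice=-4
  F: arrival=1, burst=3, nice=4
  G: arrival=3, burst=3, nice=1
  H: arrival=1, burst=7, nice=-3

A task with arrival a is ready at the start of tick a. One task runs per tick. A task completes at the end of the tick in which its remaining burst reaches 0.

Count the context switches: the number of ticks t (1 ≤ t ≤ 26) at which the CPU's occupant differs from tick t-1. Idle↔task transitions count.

context switches = 8

t=0: ready={A,C} → run C
t=1: ready={A,C,F,H} → run H
t=2: ready={A,C,F,H} → run H
t=3: ready={A,C,D,F,G,H} → run D
t=4: ready={A,C,D,F,G,H} → run D
t=5: ready={A,C,D,F,G,H} → run D
t=6: ready={A,C,D,F,G,H} → run D
t=7: ready={A,C,F,G,H} → run H
t=8: ready={A,C,F,G,H} → run H
t=9: ready={A,C,F,G,H} → run H
t=10: ready={A,C,F,G,H} → run H
t=11: ready={A,C,F,G,H} → run H
t=12: ready={A,C,F,G} → run G
t=13: ready={A,C,F,G} → run G
t=14: ready={A,C,F,G} → run G
t=15: ready={A,C,F} → run C
t=16: ready={A,C,F} → run C
t=17: ready={A,C,F} → run C
t=18: ready={A,F} → run F
t=19: ready={A,F} → run F
t=20: ready={A,F} → run F
t=21: ready={A} → run A
t=22: ready={A} → run A
t=23: ready={A} → run A
t=24: (idle)
t=25: (idle)
t=26: (idle)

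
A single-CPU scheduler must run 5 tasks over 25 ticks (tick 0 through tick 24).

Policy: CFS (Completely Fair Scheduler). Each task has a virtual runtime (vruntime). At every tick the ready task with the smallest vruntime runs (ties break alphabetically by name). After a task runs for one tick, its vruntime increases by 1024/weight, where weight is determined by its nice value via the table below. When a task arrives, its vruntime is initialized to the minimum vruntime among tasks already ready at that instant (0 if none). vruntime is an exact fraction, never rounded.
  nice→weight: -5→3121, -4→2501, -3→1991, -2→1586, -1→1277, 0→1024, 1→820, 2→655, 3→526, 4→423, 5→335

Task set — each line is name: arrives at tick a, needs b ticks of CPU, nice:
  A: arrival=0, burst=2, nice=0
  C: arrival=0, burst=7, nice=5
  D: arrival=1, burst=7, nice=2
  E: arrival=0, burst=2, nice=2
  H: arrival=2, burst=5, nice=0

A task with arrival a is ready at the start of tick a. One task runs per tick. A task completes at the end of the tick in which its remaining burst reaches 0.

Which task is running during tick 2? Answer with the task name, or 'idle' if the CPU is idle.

running at tick 2 = D

t=0: vr[A=0 C=0 E=0] → run A
t=1: vr[A=1 C=0 D=0 E=0] → run C
t=2: vr[A=1 C=1024/335 D=0 E=0 H=0] → run D
t=3: vr[A=1 C=1024/335 D=1024/655 E=0 H=0] → run E
t=4: vr[A=1 C=1024/335 D=1024/655 E=1024/655 H=0] → run H
t=5: vr[A=1 C=1024/335 D=1024/655 E=1024/655 H=1] → run A
t=6: vr[C=1024/335 D=1024/655 E=1024/655 H=1] → run H
t=7: vr[C=1024/335 D=1024/655 E=1024/655 H=2] → run D
t=8: vr[C=1024/335 D=2048/655 E=1024/655 H=2] → run E
t=9: vr[C=1024/335 D=2048/655 H=2] → run H
t=10: vr[C=1024/335 D=2048/655 H=3] → run H
t=11: vr[C=1024/335 D=2048/655 H=4] → run C
t=12: vr[C=2048/335 D=2048/655 H=4] → run D
t=13: vr[C=2048/335 D=3072/655 H=4] → run H
t=14: vr[C=2048/335 D=3072/655] → run D
t=15: vr[C=2048/335 D=4096/655] → run C
t=16: vr[C=3072/335 D=4096/655] → run D
t=17: vr[C=3072/335 D=1024/131] → run D
t=18: vr[C=3072/335 D=6144/655] → run C
t=19: vr[C=4096/335 D=6144/655] → run D
t=20: vr[C=4096/335] → run C
t=21: vr[C=1024/67] → run C
t=22: vr[C=6144/335] → run C
t=23: (idle)
t=24: (idle)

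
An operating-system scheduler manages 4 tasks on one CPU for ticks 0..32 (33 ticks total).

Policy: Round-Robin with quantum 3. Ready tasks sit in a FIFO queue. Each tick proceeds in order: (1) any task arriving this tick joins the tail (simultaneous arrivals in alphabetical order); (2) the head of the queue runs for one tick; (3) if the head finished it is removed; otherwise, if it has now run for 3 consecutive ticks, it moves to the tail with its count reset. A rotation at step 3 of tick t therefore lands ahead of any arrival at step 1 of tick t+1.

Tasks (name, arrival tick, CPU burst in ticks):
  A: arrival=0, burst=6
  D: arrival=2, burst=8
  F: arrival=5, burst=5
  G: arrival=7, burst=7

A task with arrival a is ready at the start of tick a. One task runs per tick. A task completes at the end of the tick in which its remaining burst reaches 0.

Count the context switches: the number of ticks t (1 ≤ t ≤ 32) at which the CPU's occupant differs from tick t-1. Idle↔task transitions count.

context switches = 9

t=0: queue=[A] q_used=0 → run A
t=1: queue=[A] q_used=1 → run A
t=2: queue=[A,D] q_used=2 → run A
t=3: queue=[D,A] q_used=0 → run D
t=4: queue=[D,A] q_used=1 → run D
t=5: queue=[D,A,F] q_used=2 → run D
t=6: queue=[A,F,D] q_used=0 → run A
t=7: queue=[A,F,D,G] q_used=1 → run A
t=8: queue=[A,F,D,G] q_used=2 → run A
t=9: queue=[F,D,G] q_used=0 → run F
t=10: queue=[F,D,G] q_used=1 → run F
t=11: queue=[F,D,G] q_used=2 → run F
t=12: queue=[D,G,F] q_used=0 → run D
t=13: queue=[D,G,F] q_used=1 → run D
t=14: queue=[D,G,F] q_used=2 → run D
t=15: queue=[G,F,D] q_used=0 → run G
t=16: queue=[G,F,D] q_used=1 → run G
t=17: queue=[G,F,D] q_used=2 → run G
t=18: queue=[F,D,G] q_used=0 → run F
t=19: queue=[F,D,G] q_used=1 → run F
t=20: queue=[D,G] q_used=0 → run D
t=21: queue=[D,G] q_used=1 → run D
t=22: queue=[G] q_used=0 → run G
t=23: queue=[G] q_used=1 → run G
t=24: queue=[G] q_used=2 → run G
t=25: queue=[G] q_used=0 → run G
t=26: (idle)
t=27: (idle)
t=28: (idle)
t=29: (idle)
t=30: (idle)
t=31: (idle)
t=32: (idle)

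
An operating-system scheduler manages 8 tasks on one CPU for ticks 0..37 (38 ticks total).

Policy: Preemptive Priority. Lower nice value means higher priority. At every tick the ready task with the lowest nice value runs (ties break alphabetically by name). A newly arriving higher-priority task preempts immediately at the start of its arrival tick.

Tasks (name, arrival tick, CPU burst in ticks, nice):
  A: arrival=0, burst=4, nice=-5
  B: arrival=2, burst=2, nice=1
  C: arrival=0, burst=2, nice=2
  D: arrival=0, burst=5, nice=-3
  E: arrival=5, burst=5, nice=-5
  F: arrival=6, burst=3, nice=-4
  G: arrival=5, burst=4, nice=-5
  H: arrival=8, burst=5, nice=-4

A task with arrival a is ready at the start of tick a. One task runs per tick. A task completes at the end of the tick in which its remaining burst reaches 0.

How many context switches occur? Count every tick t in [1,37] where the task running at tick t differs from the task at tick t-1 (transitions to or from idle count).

context switches = 9

t=0: ready={A,C,D} → run A
t=1: ready={A,C,D} → run A
t=2: ready={A,B,C,D} → run A
t=3: ready={A,B,C,D} → run A
t=4: ready={B,C,D} → run D
t=5: ready={B,C,D,E,G} → run E
t=6: ready={B,C,D,E,F,G} → run E
t=7: ready={B,C,D,E,F,G} → run E
t=8: ready={B,C,D,E,F,G,H} → run E
t=9: ready={B,C,D,E,F,G,H} → run E
t=10: ready={B,C,D,F,G,H} → run G
t=11: ready={B,C,D,F,G,H} → run G
t=12: ready={B,C,D,F,G,H} → run G
t=13: ready={B,C,D,F,G,H} → run G
t=14: ready={B,C,D,F,H} → run F
t=15: ready={B,C,D,F,H} → run F
t=16: ready={B,C,D,F,H} → run F
t=17: ready={B,C,D,H} → run H
t=18: ready={B,C,D,H} → run H
t=19: ready={B,C,D,H} → run H
t=20: ready={B,C,D,H} → run H
t=21: ready={B,C,D,H} → run H
t=22: ready={B,C,D} → run D
t=23: ready={B,C,D} → run D
t=24: ready={B,C,D} → run D
t=25: ready={B,C,D} → run D
t=26: ready={B,C} → run B
t=27: ready={B,C} → run B
t=28: ready={C} → run C
t=29: ready={C} → run C
t=30: (idle)
t=31: (idle)
t=32: (idle)
t=33: (idle)
t=34: (idle)
t=35: (idle)
t=36: (idle)
t=37: (idle)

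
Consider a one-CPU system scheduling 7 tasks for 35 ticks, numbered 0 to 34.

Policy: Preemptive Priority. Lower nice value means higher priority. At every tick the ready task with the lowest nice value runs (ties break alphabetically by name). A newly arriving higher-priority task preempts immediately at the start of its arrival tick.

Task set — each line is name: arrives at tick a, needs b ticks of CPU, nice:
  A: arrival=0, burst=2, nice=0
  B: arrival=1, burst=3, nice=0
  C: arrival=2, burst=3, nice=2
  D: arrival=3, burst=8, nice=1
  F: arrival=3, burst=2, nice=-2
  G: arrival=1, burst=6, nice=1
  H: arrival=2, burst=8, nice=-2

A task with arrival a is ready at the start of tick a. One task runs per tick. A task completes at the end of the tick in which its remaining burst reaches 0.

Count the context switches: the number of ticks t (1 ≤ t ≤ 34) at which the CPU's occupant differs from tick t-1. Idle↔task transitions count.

t=0: ready={A} → run A
t=1: ready={A,B,G} → run A
t=2: ready={B,C,G,H} → run H
t=3: ready={B,C,D,F,G,H} → run F
t=4: ready={B,C,D,F,G,H} → run F
t=5: ready={B,C,D,G,H} → run H
t=6: ready={B,C,D,G,H} → run H
t=7: ready={B,C,D,G,H} → run H
t=8: ready={B,C,D,G,H} → run H
t=9: ready={B,C,D,G,H} → run H
t=10: ready={B,C,D,G,H} → run H
t=11: ready={B,C,D,G,H} → run H
t=12: ready={B,C,D,G} → run B
t=13: ready={B,C,D,G} → run B
t=14: ready={B,C,D,G} → run B
t=15: ready={C,D,G} → run D
t=16: ready={C,D,G} → run D
t=17: ready={C,D,G} → run D
t=18: ready={C,D,G} → run D
t=19: ready={C,D,G} → run D
t=20: ready={C,D,G} → run D
t=21: ready={C,D,G} → run D
t=22: ready={C,D,G} → run D
t=23: ready={C,G} → run G
t=24: ready={C,G} → run G
t=25: ready={C,G} → run G
t=26: ready={C,G} → run G
t=27: ready={C,G} → run G
t=28: ready={C,G} → run G
t=29: ready={C} → run C
t=30: ready={C} → run C
t=31: ready={C} → run C
t=32: (idle)
t=33: (idle)
t=34: (idle)

context switches = 8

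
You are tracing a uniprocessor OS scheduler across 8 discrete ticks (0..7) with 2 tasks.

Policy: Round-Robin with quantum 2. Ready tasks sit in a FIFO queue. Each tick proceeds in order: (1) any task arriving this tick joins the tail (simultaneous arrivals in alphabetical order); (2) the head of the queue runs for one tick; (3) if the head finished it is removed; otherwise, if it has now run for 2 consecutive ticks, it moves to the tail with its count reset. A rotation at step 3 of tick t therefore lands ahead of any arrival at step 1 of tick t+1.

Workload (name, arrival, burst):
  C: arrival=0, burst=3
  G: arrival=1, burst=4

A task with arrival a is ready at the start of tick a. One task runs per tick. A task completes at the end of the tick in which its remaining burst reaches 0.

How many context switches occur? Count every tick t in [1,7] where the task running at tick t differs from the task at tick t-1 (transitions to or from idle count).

context switches = 4

t=0: queue=[C] q_used=0 → run C
t=1: queue=[C,G] q_used=1 → run C
t=2: queue=[G,C] q_used=0 → run G
t=3: queue=[G,C] q_used=1 → run G
t=4: queue=[C,G] q_used=0 → run C
t=5: queue=[G] q_used=0 → run G
t=6: queue=[G] q_used=1 → run G
t=7: (idle)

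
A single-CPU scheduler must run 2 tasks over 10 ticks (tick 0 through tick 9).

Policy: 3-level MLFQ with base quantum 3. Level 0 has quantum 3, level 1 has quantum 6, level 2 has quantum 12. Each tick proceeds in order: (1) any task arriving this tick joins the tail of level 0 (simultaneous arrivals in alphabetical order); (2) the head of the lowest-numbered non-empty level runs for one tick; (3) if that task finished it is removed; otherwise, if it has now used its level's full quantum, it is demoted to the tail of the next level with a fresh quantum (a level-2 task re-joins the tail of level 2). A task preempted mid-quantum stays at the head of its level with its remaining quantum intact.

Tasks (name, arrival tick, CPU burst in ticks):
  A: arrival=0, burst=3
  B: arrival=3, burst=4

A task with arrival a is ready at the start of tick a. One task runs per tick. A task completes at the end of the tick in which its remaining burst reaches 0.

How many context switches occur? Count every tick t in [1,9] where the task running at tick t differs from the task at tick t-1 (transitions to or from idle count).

t=0: L0/L1/L2 = A/-/- → run A
t=1: L0/L1/L2 = A/-/- → run A
t=2: L0/L1/L2 = A/-/- → run A
t=3: L0/L1/L2 = B/-/- → run B
t=4: L0/L1/L2 = B/-/- → run B
t=5: L0/L1/L2 = B/-/- → run B
t=6: L0/L1/L2 = -/B/- → run B
t=7: (idle)
t=8: (idle)
t=9: (idle)

context switches = 2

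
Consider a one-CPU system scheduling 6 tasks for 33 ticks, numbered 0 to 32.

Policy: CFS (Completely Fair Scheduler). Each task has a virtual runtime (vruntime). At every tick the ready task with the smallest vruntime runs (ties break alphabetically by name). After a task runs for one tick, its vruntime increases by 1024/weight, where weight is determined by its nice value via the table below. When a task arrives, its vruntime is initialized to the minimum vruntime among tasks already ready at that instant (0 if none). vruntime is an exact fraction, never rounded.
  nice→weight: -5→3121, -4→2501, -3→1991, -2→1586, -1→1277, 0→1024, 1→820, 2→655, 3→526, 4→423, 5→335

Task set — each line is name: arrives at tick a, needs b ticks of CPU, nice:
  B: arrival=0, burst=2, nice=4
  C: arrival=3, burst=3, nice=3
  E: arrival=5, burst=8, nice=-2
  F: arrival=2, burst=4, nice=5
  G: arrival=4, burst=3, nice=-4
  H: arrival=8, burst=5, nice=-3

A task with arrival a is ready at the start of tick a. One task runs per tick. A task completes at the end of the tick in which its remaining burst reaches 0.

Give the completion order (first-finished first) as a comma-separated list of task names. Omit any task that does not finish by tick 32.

completion order = B, G, H, C, E, F

t=0: vr[B=0] → run B
t=1: vr[B=1024/423] → run B
t=2: vr[F=0] → run F
t=3: vr[C=1024/335 F=1024/335] → run C
t=4: vr[C=440832/88105 F=1024/335 G=1024/335] → run F
t=5: vr[C=440832/88105 E=1024/335 F=2048/335 G=1024/335] → run E
t=6: vr[C=440832/88105 E=983552/265655 F=2048/335 G=1024/335] → run G
t=7: vr[C=440832/88105 E=983552/265655 F=2048/335 G=2904064/837835] → run G
t=8: vr[C=440832/88105 E=983552/265655 F=2048/335 G=3247104/837835 H=983552/265655] → run E
t=9: vr[C=440832/88105 E=1155072/265655 F=2048/335 G=3247104/837835 H=983552/265655] → run H
t=10: vr[C=440832/88105 E=1155072/265655 F=2048/335 G=3247104/837835 H=2230282752/528919105] → run G
t=11: vr[C=440832/88105 E=1155072/265655 F=2048/335 H=2230282752/528919105] → run H
t=12: vr[C=440832/88105 E=1155072/265655 F=2048/335 H=2502313472/528919105] → run E
t=13: vr[C=440832/88105 E=1326592/265655 F=2048/335 H=2502313472/528919105] → run H
t=14: vr[C=440832/88105 E=1326592/265655 F=2048/335 H=2774344192/528919105] → run E
t=15: vr[C=440832/88105 E=1498112/265655 F=2048/335 H=2774344192/528919105] → run C
t=16: vr[C=612352/88105 E=1498112/265655 F=2048/335 H=2774344192/528919105] → run H
t=17: vr[C=612352/88105 E=1498112/265655 F=2048/335 H=3046374912/528919105] → run E
t=18: vr[C=612352/88105 E=1669632/265655 F=2048/335 H=3046374912/528919105] → run H
t=19: vr[C=612352/88105 E=1669632/265655 F=2048/335] → run F
t=20: vr[C=612352/88105 E=1669632/265655 F=3072/335] → run E
t=21: vr[C=612352/88105 E=1841152/265655 F=3072/335] → run E
t=22: vr[C=612352/88105 E=2012672/265655 F=3072/335] → run C
t=23: vr[E=2012672/265655 F=3072/335] → run E
t=24: vr[F=3072/335] → run F
t=25: (idle)
t=26: (idle)
t=27: (idle)
t=28: (idle)
t=29: (idle)
t=30: (idle)
t=31: (idle)
t=32: (idle)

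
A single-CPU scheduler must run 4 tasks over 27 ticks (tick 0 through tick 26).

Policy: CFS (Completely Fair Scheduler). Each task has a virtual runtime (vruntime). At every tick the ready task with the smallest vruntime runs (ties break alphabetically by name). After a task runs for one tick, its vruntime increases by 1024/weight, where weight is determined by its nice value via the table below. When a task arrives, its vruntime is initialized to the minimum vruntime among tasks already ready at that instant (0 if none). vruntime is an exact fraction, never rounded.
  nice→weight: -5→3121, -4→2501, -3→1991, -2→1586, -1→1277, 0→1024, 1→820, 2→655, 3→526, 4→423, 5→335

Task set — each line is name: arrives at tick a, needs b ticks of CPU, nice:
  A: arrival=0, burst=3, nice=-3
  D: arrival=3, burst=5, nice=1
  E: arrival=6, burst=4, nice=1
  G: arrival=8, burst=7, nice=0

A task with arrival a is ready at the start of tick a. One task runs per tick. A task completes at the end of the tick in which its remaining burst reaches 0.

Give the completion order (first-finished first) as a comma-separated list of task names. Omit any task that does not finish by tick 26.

t=0: vr[A=0] → run A
t=1: vr[A=1024/1991] → run A
t=2: vr[A=2048/1991] → run A
t=3: vr[D=0] → run D
t=4: vr[D=256/205] → run D
t=5: vr[D=512/205] → run D
t=6: vr[D=768/205 E=768/205] → run D
t=7: vr[D=1024/205 E=768/205] → run E
t=8: vr[D=1024/205 E=1024/205 G=1024/205] → run D
t=9: vr[E=1024/205 G=1024/205] → run E
t=10: vr[E=256/41 G=1024/205] → run G
t=11: vr[E=256/41 G=1229/205] → run G
t=12: vr[E=256/41 G=1434/205] → run E
t=13: vr[E=1536/205 G=1434/205] → run G
t=14: vr[E=1536/205 G=1639/205] → run E
t=15: vr[G=1639/205] → run G
t=16: vr[G=1844/205] → run G
t=17: vr[G=2049/205] → run G
t=18: vr[G=2254/205] → run G
t=19: (idle)
t=20: (idle)
t=21: (idle)
t=22: (idle)
t=23: (idle)
t=24: (idle)
t=25: (idle)
t=26: (idle)

completion order = A, D, E, G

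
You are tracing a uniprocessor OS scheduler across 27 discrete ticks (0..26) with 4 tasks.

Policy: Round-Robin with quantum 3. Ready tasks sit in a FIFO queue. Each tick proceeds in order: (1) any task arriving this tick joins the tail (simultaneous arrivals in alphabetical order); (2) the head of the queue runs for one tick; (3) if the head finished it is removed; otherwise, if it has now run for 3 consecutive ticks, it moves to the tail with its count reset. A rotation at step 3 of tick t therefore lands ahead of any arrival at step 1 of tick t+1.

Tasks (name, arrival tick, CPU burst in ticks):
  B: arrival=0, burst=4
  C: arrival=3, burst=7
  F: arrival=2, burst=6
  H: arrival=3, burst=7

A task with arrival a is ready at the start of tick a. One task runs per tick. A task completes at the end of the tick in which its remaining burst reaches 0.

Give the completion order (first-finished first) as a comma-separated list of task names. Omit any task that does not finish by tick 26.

completion order = B, F, C, H

t=0: queue=[B] q_used=0 → run B
t=1: queue=[B] q_used=1 → run B
t=2: queue=[B,F] q_used=2 → run B
t=3: queue=[F,B,C,H] q_used=0 → run F
t=4: queue=[F,B,C,H] q_used=1 → run F
t=5: queue=[F,B,C,H] q_used=2 → run F
t=6: queue=[B,C,H,F] q_used=0 → run B
t=7: queue=[C,H,F] q_used=0 → run C
t=8: queue=[C,H,F] q_used=1 → run C
t=9: queue=[C,H,F] q_used=2 → run C
t=10: queue=[H,F,C] q_used=0 → run H
t=11: queue=[H,F,C] q_used=1 → run H
t=12: queue=[H,F,C] q_used=2 → run H
t=13: queue=[F,C,H] q_used=0 → run F
t=14: queue=[F,C,H] q_used=1 → run F
t=15: queue=[F,C,H] q_used=2 → run F
t=16: queue=[C,H] q_used=0 → run C
t=17: queue=[C,H] q_used=1 → run C
t=18: queue=[C,H] q_used=2 → run C
t=19: queue=[H,C] q_used=0 → run H
t=20: queue=[H,C] q_used=1 → run H
t=21: queue=[H,C] q_used=2 → run H
t=22: queue=[C,H] q_used=0 → run C
t=23: queue=[H] q_used=0 → run H
t=24: (idle)
t=25: (idle)
t=26: (idle)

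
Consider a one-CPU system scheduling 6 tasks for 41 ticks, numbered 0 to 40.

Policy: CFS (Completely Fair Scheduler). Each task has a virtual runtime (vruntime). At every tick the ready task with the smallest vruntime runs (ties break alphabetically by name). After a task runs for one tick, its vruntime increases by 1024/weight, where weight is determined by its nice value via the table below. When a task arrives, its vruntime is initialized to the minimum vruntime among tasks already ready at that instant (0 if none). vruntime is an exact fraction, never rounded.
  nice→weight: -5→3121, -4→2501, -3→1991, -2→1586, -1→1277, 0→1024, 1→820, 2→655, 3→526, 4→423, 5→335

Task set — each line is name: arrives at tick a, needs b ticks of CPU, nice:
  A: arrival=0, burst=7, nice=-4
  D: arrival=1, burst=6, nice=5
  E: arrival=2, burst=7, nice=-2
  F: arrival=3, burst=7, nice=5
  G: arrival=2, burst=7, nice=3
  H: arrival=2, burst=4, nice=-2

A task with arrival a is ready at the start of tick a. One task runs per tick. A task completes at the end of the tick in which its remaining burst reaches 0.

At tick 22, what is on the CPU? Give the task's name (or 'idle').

t=0: vr[A=0] → run A
t=1: vr[A=1024/2501 D=1024/2501] → run A
t=2: vr[A=2048/2501 D=1024/2501 E=1024/2501 G=1024/2501 H=1024/2501] → run D
t=3: vr[A=2048/2501 D=2904064/837835 E=1024/2501 F=1024/2501 G=1024/2501 H=1024/2501] → run E
t=4: vr[A=2048/2501 D=2904064/837835 E=34304/32513 F=1024/2501 G=1024/2501 H=1024/2501] → run F
t=5: vr[A=2048/2501 D=2904064/837835 E=34304/32513 F=2904064/837835 G=1024/2501 H=1024/2501] → run G
t=6: vr[A=2048/2501 D=2904064/837835 E=34304/32513 F=2904064/837835 G=1549824/657763 H=1024/2501] → run H
t=7: vr[A=2048/2501 D=2904064/837835 E=34304/32513 F=2904064/837835 G=1549824/657763 H=34304/32513] → run A
t=8: vr[A=3072/2501 D=2904064/837835 E=34304/32513 F=2904064/837835 G=1549824/657763 H=34304/32513] → run E
t=9: vr[A=3072/2501 D=2904064/837835 E=55296/32513 F=2904064/837835 G=1549824/657763 H=34304/32513] → run H
t=10: vr[A=3072/2501 D=2904064/837835 E=55296/32513 F=2904064/837835 G=1549824/657763 H=55296/32513] → run A
t=11: vr[A=4096/2501 D=2904064/837835 E=55296/32513 F=2904064/837835 G=1549824/657763 H=55296/32513] → run A
t=12: vr[A=5120/2501 D=2904064/837835 E=55296/32513 F=2904064/837835 G=1549824/657763 H=55296/32513] → run E
t=13: vr[A=5120/2501 D=2904064/837835 E=76288/32513 F=2904064/837835 G=1549824/657763 H=55296/32513] → run H
t=14: vr[A=5120/2501 D=2904064/837835 E=76288/32513 F=2904064/837835 G=1549824/657763 H=76288/32513] → run A
t=15: vr[A=6144/2501 D=2904064/837835 E=76288/32513 F=2904064/837835 G=1549824/657763 H=76288/32513] → run E
t=16: vr[A=6144/2501 D=2904064/837835 E=97280/32513 F=2904064/837835 G=1549824/657763 H=76288/32513] → run H
t=17: vr[A=6144/2501 D=2904064/837835 E=97280/32513 F=2904064/837835 G=1549824/657763] → run G
t=18: vr[A=6144/2501 D=2904064/837835 E=97280/32513 F=2904064/837835 G=2830336/657763] → run A
t=19: vr[D=2904064/837835 E=97280/32513 F=2904064/837835 G=2830336/657763] → run E
t=20: vr[D=2904064/837835 E=118272/32513 F=2904064/837835 G=2830336/657763] → run D
t=21: vr[D=5465088/837835 E=118272/32513 F=2904064/837835 G=2830336/657763] → run F
t=22: vr[D=5465088/837835 E=118272/32513 F=5465088/837835 G=2830336/657763] → run E
t=23: vr[D=5465088/837835 E=139264/32513 F=5465088/837835 G=2830336/657763] → run E
t=24: vr[D=5465088/837835 F=5465088/837835 G=2830336/657763] → run G
t=25: vr[D=5465088/837835 F=5465088/837835 G=4110848/657763] → run G
t=26: vr[D=5465088/837835 F=5465088/837835 G=5391360/657763] → run D
t=27: vr[D=8026112/837835 F=5465088/837835 G=5391360/657763] → run F
t=28: vr[D=8026112/837835 F=8026112/837835 G=5391360/657763] → run G
t=29: vr[D=8026112/837835 F=8026112/837835 G=6671872/657763] → run D
t=30: vr[D=10587136/837835 F=8026112/837835 G=6671872/657763] → run F
t=31: vr[D=10587136/837835 F=10587136/837835 G=6671872/657763] → run G
t=32: vr[D=10587136/837835 F=10587136/837835 G=7952384/657763] → run G
t=33: vr[D=10587136/837835 F=10587136/837835] → run D
t=34: vr[D=2629632/167567 F=10587136/837835] → run F
t=35: vr[D=2629632/167567 F=2629632/167567] → run D
t=36: vr[F=2629632/167567] → run F
t=37: vr[F=15709184/837835] → run F
t=38: (idle)
t=39: (idle)
t=40: (idle)

running at tick 22 = E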